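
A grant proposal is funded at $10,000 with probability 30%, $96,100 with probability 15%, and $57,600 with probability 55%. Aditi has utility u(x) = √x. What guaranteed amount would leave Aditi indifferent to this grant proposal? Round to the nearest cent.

E[u] = 0.3·√10000 + 0.15·√96100 + 0.55·√57600 = 0.3·100 + 0.15·310 + 0.55·240 = 208.5
CE = (208.5)² = 43472.25

$43,472.25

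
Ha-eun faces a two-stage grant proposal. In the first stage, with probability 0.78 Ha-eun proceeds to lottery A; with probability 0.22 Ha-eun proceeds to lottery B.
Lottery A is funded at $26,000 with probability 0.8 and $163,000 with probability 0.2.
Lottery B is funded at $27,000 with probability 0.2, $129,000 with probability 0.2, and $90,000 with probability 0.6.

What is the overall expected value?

EV(A) = 0.8 × 26000 + 0.2 × 163000 = 20800 + 32600 = 53400
EV(B) = 0.2 × 27000 + 0.2 × 129000 + 0.6 × 90000 = 5400 + 25800 + 54000 = 85200
Overall = 0.78 × 53400 + 0.22 × 85200 = 41652 + 18744 = 60396

$60,396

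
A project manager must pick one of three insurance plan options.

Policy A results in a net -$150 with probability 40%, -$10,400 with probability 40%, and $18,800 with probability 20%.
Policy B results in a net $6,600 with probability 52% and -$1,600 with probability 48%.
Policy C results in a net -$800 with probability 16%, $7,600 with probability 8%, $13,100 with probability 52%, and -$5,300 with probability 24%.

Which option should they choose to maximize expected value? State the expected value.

Policy A = 0.4 × (-150) + 0.4 × (-10400) + 0.2 × 18800 = -60 − 4160 + 3760 = -460
Policy B = 0.52 × 6600 + 0.48 × (-1600) = 3432 − 768 = 2664
Policy C = 0.16 × (-800) + 0.08 × 7600 + 0.52 × 13100 + 0.24 × (-5300) = -128 + 608 + 6812 − 1272 = 6020

Policy C ($6,020)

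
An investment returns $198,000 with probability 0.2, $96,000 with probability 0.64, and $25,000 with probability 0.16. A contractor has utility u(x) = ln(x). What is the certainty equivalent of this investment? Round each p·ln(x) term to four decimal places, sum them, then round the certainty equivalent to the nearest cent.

$89,464.75

E[u] = 0.2·ln(198000) + 0.64·ln(96000) + 0.16·ln(25000) = 2.4392 + 7.3421 + 1.6203 = 11.4016
CE = e^11.4016 ≈ 89464.75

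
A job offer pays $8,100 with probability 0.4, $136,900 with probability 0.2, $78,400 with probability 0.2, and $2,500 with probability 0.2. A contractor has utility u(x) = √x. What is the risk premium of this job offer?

$15,824

E[u] = 0.4·√8100 + 0.2·√136900 + 0.2·√78400 + 0.2·√2500 = 0.4·90 + 0.2·370 + 0.2·280 + 0.2·50 = 176
CE = (176)² = 30976
Risk premium = EV − CE = 46800 − 30976 = 15824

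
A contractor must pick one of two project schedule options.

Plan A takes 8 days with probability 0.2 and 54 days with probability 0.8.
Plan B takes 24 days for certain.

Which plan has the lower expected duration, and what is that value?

Plan B (24 days)

Plan A = 0.2 × 8 + 0.8 × 54 = 1.6 + 43.2 = 44.8
Plan B: 24 (certain)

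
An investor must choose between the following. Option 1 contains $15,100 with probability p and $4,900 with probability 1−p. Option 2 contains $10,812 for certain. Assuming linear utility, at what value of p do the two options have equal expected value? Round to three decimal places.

p·15100 + (1−p)·4900 = 10812
10200p + 4900 = 10812
p = (10812 − 4900) / 10200

p = 0.580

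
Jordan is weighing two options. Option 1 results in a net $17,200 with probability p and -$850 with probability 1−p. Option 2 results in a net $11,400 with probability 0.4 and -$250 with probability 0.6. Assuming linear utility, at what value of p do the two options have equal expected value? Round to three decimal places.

p = 0.291

EV(Option 2) = 0.4 × 11400 + 0.6 × (-250) = 4560 − 150 = 4410
p·17200 + (1−p)·(-850) = 4410
18050p − 850 = 4410
p = (4410 + 850) / 18050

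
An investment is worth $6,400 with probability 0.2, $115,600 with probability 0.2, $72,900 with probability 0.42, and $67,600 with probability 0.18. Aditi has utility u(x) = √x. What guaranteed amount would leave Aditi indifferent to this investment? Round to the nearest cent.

E[u] = 0.2·√6400 + 0.2·√115600 + 0.42·√72900 + 0.18·√67600 = 0.2·80 + 0.2·340 + 0.42·270 + 0.18·260 = 244.2
CE = (244.2)² = 59633.64

$59,633.64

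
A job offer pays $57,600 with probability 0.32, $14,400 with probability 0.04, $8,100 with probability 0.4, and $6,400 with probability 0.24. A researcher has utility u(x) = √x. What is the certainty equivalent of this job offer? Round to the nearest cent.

E[u] = 0.32·√57600 + 0.04·√14400 + 0.4·√8100 + 0.24·√6400 = 0.32·240 + 0.04·120 + 0.4·90 + 0.24·80 = 136.8
CE = (136.8)² = 18714.24

$18,714.24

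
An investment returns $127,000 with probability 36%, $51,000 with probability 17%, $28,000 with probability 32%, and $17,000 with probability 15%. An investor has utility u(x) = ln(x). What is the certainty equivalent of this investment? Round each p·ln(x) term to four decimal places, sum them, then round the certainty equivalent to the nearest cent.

E[u] = 0.36·ln(127000) + 0.17·ln(51000) + 0.32·ln(28000) + 0.15·ln(17000) = 4.2307 + 1.8427 + 3.2768 + 1.4611 = 10.8113
CE = e^10.8113 ≈ 49577.88

$49,577.88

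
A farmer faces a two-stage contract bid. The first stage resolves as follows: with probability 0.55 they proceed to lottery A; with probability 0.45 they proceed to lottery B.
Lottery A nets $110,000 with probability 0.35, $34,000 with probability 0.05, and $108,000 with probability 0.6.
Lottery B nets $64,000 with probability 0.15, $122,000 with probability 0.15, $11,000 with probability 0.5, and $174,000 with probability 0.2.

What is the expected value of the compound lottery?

$88,440

EV(A) = 0.35 × 110000 + 0.05 × 34000 + 0.6 × 108000 = 38500 + 1700 + 64800 = 105000
EV(B) = 0.15 × 64000 + 0.15 × 122000 + 0.5 × 11000 + 0.2 × 174000 = 9600 + 18300 + 5500 + 34800 = 68200
Overall = 0.55 × 105000 + 0.45 × 68200 = 57750 + 30690 = 88440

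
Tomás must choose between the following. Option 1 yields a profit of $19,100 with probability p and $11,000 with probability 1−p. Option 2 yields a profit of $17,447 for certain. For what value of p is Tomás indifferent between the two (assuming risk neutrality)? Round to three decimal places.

p·19100 + (1−p)·11000 = 17447
8100p + 11000 = 17447
p = (17447 − 11000) / 8100

p = 0.796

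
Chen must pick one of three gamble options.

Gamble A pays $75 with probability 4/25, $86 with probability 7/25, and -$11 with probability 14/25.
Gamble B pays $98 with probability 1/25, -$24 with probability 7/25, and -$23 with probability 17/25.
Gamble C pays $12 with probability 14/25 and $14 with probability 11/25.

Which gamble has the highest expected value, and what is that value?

Gamble A ($29.92)

Gamble A = 4/25 × 75 + 7/25 × 86 + 14/25 × (-11) = 12 + 24.08 − 6.16 = 29.92
Gamble B = 1/25 × 98 + 7/25 × (-24) + 17/25 × (-23) = 3.92 − 6.72 − 15.64 = -18.44
Gamble C = 14/25 × 12 + 11/25 × 14 = 6.72 + 6.16 = 12.88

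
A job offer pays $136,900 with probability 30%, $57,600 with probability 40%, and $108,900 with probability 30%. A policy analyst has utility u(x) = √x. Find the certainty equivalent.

E[u] = 0.3·√136900 + 0.4·√57600 + 0.3·√108900 = 0.3·370 + 0.4·240 + 0.3·330 = 306
CE = (306)² = 93636

$93,636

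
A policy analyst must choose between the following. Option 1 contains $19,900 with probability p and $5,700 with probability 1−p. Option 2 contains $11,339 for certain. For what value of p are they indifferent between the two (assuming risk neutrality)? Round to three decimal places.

p·19900 + (1−p)·5700 = 11339
14200p + 5700 = 11339
p = (11339 − 5700) / 14200

p = 0.397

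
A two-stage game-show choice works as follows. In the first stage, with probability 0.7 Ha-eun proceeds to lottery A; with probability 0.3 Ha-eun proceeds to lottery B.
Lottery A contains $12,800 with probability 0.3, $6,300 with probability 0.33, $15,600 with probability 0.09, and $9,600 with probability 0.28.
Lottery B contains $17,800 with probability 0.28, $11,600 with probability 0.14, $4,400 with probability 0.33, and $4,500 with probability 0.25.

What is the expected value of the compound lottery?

$9,763.20

EV(A) = 0.3 × 12800 + 0.33 × 6300 + 0.09 × 15600 + 0.28 × 9600 = 3840 + 2079 + 1404 + 2688 = 10011
EV(B) = 0.28 × 17800 + 0.14 × 11600 + 0.33 × 4400 + 0.25 × 4500 = 4984 + 1624 + 1452 + 1125 = 9185
Overall = 0.7 × 10011 + 0.3 × 9185 = 7007.7 + 2755.5 = 9763.2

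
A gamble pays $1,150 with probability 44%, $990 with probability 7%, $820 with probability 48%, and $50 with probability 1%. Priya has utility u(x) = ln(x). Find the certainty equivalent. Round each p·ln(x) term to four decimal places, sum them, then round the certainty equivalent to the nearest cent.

$937.58

E[u] = 0.44·ln(1150) + 0.07·ln(990) + 0.48·ln(820) + 0.01·ln(50) = 3.1009 + 0.4828 + 3.2205 + 0.0391 = 6.8433
CE = e^6.8433 ≈ 937.58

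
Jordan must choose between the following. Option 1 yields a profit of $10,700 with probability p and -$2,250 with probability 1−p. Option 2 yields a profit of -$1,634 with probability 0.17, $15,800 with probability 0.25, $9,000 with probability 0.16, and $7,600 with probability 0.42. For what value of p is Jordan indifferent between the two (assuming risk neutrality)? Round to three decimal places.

EV(Option 2) = 0.17 × (-1634) + 0.25 × 15800 + 0.16 × 9000 + 0.42 × 7600 = -277.78 + 3950 + 1440 + 3192 = 8304.22
p·10700 + (1−p)·(-2250) = 8304.22
12950p − 2250 = 8304.22
p = (8304.22 + 2250) / 12950

p = 0.815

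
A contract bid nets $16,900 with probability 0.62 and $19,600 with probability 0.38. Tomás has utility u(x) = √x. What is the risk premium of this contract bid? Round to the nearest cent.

E[u] = 0.62·√16900 + 0.38·√19600 = 0.62·130 + 0.38·140 = 133.8
CE = (133.8)² = 17902.44
Risk premium = EV − CE = 17926 − 17902.44 = 23.56

$23.56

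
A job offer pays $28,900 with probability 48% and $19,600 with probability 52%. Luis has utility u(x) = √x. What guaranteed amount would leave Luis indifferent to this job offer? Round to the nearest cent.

$23,839.36

E[u] = 0.48·√28900 + 0.52·√19600 = 0.48·170 + 0.52·140 = 154.4
CE = (154.4)² = 23839.36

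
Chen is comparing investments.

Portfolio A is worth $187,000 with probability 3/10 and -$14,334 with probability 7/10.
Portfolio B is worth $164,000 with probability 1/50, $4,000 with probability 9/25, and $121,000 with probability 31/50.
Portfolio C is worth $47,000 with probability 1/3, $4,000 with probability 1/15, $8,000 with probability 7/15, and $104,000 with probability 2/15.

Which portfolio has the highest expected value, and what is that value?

Portfolio B ($79,740)

Portfolio A = 3/10 × 187000 + 7/10 × (-14334) = 56100 − 10033.8 = 46066.2
Portfolio B = 1/50 × 164000 + 9/25 × 4000 + 31/50 × 121000 = 3280 + 1440 + 75020 = 79740
Portfolio C = 1/3 × 47000 + 1/15 × 4000 + 7/15 × 8000 + 2/15 × 104000 = 15666.6667 + 266.6667 + 3733.3333 + 13866.6667 = 33533.3333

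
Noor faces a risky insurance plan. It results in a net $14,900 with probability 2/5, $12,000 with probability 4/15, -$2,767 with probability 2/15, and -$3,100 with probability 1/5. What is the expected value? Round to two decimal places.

EV = 2/5 × 14900 + 4/15 × 12000 + 2/15 × (-2767) + 1/5 × (-3100) = 5960 + 3200 − 368.9333 − 620 = 8171.0667

$8,171.07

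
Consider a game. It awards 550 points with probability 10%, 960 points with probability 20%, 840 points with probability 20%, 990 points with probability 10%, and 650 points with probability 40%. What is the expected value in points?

774 points

EV = 0.1 × 550 + 0.2 × 960 + 0.2 × 840 + 0.1 × 990 + 0.4 × 650 = 55 + 192 + 168 + 99 + 260 = 774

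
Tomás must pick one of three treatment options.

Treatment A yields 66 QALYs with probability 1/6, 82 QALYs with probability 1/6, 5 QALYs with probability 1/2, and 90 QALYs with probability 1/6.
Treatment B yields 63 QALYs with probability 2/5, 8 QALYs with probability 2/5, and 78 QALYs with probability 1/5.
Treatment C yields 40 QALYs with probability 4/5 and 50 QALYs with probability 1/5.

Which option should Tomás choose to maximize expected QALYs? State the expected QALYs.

Treatment B (44 QALYs)

Treatment A = 1/6 × 66 + 1/6 × 82 + 1/2 × 5 + 1/6 × 90 = 11 + 13.6667 + 2.5 + 15 = 42.1667
Treatment B = 2/5 × 63 + 2/5 × 8 + 1/5 × 78 = 25.2 + 3.2 + 15.6 = 44
Treatment C = 4/5 × 40 + 1/5 × 50 = 32 + 10 = 42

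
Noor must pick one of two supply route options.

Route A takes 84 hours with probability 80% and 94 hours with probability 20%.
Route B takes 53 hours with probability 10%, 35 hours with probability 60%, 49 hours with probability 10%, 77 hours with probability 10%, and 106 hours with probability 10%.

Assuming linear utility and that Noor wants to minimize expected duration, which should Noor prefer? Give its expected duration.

Route B (49.5 hours)

Route A = 0.8 × 84 + 0.2 × 94 = 67.2 + 18.8 = 86
Route B = 0.1 × 53 + 0.6 × 35 + 0.1 × 49 + 0.1 × 77 + 0.1 × 106 = 5.3 + 21 + 4.9 + 7.7 + 10.6 = 49.5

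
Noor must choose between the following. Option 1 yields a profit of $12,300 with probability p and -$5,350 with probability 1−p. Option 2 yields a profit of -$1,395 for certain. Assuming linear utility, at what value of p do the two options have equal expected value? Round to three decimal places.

p·12300 + (1−p)·(-5350) = -1395
17650p − 5350 = -1395
p = (-1395 + 5350) / 17650

p = 0.224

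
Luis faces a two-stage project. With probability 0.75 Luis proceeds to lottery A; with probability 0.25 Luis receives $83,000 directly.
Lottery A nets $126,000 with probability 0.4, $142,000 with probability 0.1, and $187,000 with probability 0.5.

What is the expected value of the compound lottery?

$139,325

EV(A) = 0.4 × 126000 + 0.1 × 142000 + 0.5 × 187000 = 50400 + 14200 + 93500 = 158100
Branch B: 83000 (certain)
Overall = 0.75 × 158100 + 0.25 × 83000 = 118575 + 20750 = 139325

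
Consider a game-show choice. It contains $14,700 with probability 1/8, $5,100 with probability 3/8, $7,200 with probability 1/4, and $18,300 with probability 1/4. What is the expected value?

EV = 1/8 × 14700 + 3/8 × 5100 + 1/4 × 7200 + 1/4 × 18300 = 1837.5 + 1912.5 + 1800 + 4575 = 10125

$10,125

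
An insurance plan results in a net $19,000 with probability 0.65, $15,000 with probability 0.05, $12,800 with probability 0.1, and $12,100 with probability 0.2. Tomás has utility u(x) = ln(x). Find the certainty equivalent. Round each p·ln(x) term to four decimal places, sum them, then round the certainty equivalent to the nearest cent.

E[u] = 0.65·ln(19000) + 0.05·ln(15000) + 0.1·ln(12800) + 0.2·ln(12100) = 6.4039 + 0.4808 + 0.9457 + 1.8802 = 9.7106
CE = e^9.7106 ≈ 16491.49

$16,491.49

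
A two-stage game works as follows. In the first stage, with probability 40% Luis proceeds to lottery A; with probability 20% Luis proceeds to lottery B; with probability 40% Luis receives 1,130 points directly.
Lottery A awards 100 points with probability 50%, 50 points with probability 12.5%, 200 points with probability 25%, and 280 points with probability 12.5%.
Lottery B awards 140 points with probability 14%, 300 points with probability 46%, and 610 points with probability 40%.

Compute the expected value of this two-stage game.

588.82 points

EV(A) = 0.5 × 100 + 0.125 × 50 + 0.25 × 200 + 0.125 × 280 = 50 + 6.25 + 50 + 35 = 141.25
EV(B) = 0.14 × 140 + 0.46 × 300 + 0.4 × 610 = 19.6 + 138 + 244 = 401.6
Branch C: 1130 (certain)
Overall = 0.4 × 141.25 + 0.2 × 401.6 + 0.4 × 1130 = 56.5 + 80.32 + 452 = 588.82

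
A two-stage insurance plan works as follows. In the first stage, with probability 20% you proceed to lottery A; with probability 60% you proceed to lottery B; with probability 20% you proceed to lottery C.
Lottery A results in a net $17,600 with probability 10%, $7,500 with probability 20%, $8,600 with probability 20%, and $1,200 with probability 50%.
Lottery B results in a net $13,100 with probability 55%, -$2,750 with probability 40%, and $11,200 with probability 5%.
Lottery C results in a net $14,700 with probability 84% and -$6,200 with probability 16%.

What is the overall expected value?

$7,386.20

EV(A) = 0.1 × 17600 + 0.2 × 7500 + 0.2 × 8600 + 0.5 × 1200 = 1760 + 1500 + 1720 + 600 = 5580
EV(B) = 0.55 × 13100 + 0.4 × (-2750) + 0.05 × 11200 = 7205 − 1100 + 560 = 6665
EV(C) = 0.84 × 14700 + 0.16 × (-6200) = 12348 − 992 = 11356
Overall = 0.2 × 5580 + 0.6 × 6665 + 0.2 × 11356 = 1116 + 3999 + 2271.2 = 7386.2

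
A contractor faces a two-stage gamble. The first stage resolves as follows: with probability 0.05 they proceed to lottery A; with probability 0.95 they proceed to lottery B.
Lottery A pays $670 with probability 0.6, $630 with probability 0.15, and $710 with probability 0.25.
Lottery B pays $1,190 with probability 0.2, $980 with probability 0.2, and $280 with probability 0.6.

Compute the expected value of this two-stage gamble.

EV(A) = 0.6 × 670 + 0.15 × 630 + 0.25 × 710 = 402 + 94.5 + 177.5 = 674
EV(B) = 0.2 × 1190 + 0.2 × 980 + 0.6 × 280 = 238 + 196 + 168 = 602
Overall = 0.05 × 674 + 0.95 × 602 = 33.7 + 571.9 = 605.6

$605.60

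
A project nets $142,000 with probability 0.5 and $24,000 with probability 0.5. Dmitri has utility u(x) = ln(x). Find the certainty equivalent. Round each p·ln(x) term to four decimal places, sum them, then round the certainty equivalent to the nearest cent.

$58,378.33

E[u] = 0.5·ln(142000) + 0.5·ln(24000) = 5.9318 + 5.0429 = 10.9747
CE = e^10.9747 ≈ 58378.33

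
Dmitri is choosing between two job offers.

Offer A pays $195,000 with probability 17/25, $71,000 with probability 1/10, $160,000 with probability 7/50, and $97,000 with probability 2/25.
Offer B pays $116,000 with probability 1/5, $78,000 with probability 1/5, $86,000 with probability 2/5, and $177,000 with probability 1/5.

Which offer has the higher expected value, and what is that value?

Offer A = 17/25 × 195000 + 1/10 × 71000 + 7/50 × 160000 + 2/25 × 97000 = 132600 + 7100 + 22400 + 7760 = 169860
Offer B = 1/5 × 116000 + 1/5 × 78000 + 2/5 × 86000 + 1/5 × 177000 = 23200 + 15600 + 34400 + 35400 = 108600

Offer A ($169,860)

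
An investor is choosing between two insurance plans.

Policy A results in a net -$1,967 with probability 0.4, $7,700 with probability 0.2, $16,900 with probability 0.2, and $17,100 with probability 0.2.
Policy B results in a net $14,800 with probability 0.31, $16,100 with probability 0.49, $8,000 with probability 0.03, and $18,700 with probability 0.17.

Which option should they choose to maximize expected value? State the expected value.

Policy A = 0.4 × (-1967) + 0.2 × 7700 + 0.2 × 16900 + 0.2 × 17100 = -786.8 + 1540 + 3380 + 3420 = 7553.2
Policy B = 0.31 × 14800 + 0.49 × 16100 + 0.03 × 8000 + 0.17 × 18700 = 4588 + 7889 + 240 + 3179 = 15896

Policy B ($15,896)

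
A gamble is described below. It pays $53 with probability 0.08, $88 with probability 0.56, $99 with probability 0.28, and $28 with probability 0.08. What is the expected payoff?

$83.48

EV = 0.08 × 53 + 0.56 × 88 + 0.28 × 99 + 0.08 × 28 = 4.24 + 49.28 + 27.72 + 2.24 = 83.48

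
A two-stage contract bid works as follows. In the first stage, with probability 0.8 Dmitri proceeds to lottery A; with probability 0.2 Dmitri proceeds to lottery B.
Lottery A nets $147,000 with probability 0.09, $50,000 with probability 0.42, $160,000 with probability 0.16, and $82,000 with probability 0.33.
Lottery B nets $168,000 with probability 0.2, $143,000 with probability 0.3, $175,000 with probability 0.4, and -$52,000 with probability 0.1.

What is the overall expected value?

$97,772

EV(A) = 0.09 × 147000 + 0.42 × 50000 + 0.16 × 160000 + 0.33 × 82000 = 13230 + 21000 + 25600 + 27060 = 86890
EV(B) = 0.2 × 168000 + 0.3 × 143000 + 0.4 × 175000 + 0.1 × (-52000) = 33600 + 42900 + 70000 − 5200 = 141300
Overall = 0.8 × 86890 + 0.2 × 141300 = 69512 + 28260 = 97772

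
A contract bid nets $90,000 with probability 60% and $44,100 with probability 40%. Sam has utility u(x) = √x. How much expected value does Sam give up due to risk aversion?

E[u] = 0.6·√90000 + 0.4·√44100 = 0.6·300 + 0.4·210 = 264
CE = (264)² = 69696
Risk premium = EV − CE = 71640 − 69696 = 1944

$1,944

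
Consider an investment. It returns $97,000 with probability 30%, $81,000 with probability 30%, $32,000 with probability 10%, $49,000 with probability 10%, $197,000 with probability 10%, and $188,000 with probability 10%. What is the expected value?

EV = 0.3 × 97000 + 0.3 × 81000 + 0.1 × 32000 + 0.1 × 49000 + 0.1 × 197000 + 0.1 × 188000 = 29100 + 24300 + 3200 + 4900 + 19700 + 18800 = 100000

$100,000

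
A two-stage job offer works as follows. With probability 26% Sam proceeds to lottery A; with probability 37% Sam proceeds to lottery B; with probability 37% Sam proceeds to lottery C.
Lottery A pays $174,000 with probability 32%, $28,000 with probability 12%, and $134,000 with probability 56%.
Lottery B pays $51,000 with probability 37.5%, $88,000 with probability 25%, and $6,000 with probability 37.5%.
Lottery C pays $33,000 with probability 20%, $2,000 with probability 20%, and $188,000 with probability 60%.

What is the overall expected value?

EV(A) = 0.32 × 174000 + 0.12 × 28000 + 0.56 × 134000 = 55680 + 3360 + 75040 = 134080
EV(B) = 0.375 × 51000 + 0.25 × 88000 + 0.375 × 6000 = 19125 + 22000 + 2250 = 43375
EV(C) = 0.2 × 33000 + 0.2 × 2000 + 0.6 × 188000 = 6600 + 400 + 112800 = 119800
Overall = 0.26 × 134080 + 0.37 × 43375 + 0.37 × 119800 = 34860.8 + 16048.75 + 44326 = 95235.55

$95,235.55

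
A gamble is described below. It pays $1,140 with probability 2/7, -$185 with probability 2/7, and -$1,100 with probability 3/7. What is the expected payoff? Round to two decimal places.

-$198.57

EV = 2/7 × 1140 + 2/7 × (-185) + 3/7 × (-1100) = 325.7143 − 52.8571 − 471.4286 = -198.5714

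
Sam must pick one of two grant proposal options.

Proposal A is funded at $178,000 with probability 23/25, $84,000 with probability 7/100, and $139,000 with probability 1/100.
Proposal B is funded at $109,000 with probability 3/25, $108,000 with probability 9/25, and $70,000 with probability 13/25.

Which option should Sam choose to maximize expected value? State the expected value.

Proposal A = 23/25 × 178000 + 7/100 × 84000 + 1/100 × 139000 = 163760 + 5880 + 1390 = 171030
Proposal B = 3/25 × 109000 + 9/25 × 108000 + 13/25 × 70000 = 13080 + 38880 + 36400 = 88360

Proposal A ($171,030)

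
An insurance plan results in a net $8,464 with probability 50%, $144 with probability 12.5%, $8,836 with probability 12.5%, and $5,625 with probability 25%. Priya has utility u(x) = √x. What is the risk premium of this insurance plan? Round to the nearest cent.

E[u] = 0.5·√8464 + 0.125·√144 + 0.125·√8836 + 0.25·√5625 = 0.5·92 + 0.125·12 + 0.125·94 + 0.25·75 = 78
CE = (78)² = 6084
Risk premium = EV − CE = 6760.75 − 6084 = 676.75

$676.75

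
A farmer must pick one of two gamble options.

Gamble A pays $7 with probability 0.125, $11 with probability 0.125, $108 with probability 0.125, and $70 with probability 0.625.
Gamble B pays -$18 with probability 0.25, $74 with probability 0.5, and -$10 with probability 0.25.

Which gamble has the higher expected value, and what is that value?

Gamble A = 0.125 × 7 + 0.125 × 11 + 0.125 × 108 + 0.625 × 70 = 0.875 + 1.375 + 13.5 + 43.75 = 59.5
Gamble B = 0.25 × (-18) + 0.5 × 74 + 0.25 × (-10) = -4.5 + 37 − 2.5 = 30

Gamble A ($59.50)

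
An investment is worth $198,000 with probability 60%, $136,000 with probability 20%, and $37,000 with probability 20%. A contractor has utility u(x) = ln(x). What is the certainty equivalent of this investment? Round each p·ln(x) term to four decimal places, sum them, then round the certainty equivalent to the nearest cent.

$131,321.00

E[u] = 0.6·ln(198000) + 0.2·ln(136000) + 0.2·ln(37000) = 7.3176 + 2.3641 + 2.1037 = 11.7854
CE = e^11.7854 ≈ 131321.00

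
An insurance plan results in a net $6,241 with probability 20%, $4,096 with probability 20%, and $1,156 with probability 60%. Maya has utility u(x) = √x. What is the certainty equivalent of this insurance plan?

E[u] = 0.2·√6241 + 0.2·√4096 + 0.6·√1156 = 0.2·79 + 0.2·64 + 0.6·34 = 49
CE = (49)² = 2401

$2,401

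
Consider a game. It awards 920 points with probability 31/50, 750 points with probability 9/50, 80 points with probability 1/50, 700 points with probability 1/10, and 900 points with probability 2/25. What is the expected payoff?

EV = 31/50 × 920 + 9/50 × 750 + 1/50 × 80 + 1/10 × 700 + 2/25 × 900 = 570.4 + 135 + 1.6 + 70 + 72 = 849

849 points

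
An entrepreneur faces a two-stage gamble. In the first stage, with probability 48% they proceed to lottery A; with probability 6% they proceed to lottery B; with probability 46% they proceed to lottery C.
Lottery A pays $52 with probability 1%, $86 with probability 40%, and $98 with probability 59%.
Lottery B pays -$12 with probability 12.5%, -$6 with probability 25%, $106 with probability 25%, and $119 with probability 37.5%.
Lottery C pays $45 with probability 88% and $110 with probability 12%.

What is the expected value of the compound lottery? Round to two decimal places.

EV(A) = 0.01 × 52 + 0.4 × 86 + 0.59 × 98 = 0.52 + 34.4 + 57.82 = 92.74
EV(B) = 0.125 × (-12) + 0.25 × (-6) + 0.25 × 106 + 0.375 × 119 = -1.5 − 1.5 + 26.5 + 44.625 = 68.125
EV(C) = 0.88 × 45 + 0.12 × 110 = 39.6 + 13.2 = 52.8
Overall = 0.48 × 92.74 + 0.06 × 68.125 + 0.46 × 52.8 = 44.5152 + 4.0875 + 24.288 = 72.8907

$72.89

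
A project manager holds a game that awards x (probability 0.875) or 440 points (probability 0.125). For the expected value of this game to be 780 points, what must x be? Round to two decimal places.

x = 828.57 points

0.875·x + 0.125·440 = 780
0.875·x = 780 − 55 = 725
x = 725 / 0.875 = 828.5714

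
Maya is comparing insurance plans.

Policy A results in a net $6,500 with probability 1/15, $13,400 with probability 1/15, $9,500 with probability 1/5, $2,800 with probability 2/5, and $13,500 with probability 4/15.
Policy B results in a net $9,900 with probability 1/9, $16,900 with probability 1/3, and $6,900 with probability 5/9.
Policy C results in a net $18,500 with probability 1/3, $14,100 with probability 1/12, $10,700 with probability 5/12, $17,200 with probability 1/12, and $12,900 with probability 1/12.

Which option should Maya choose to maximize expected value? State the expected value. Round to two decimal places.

Policy C ($14,308.33)

Policy A = 1/15 × 6500 + 1/15 × 13400 + 1/5 × 9500 + 2/5 × 2800 + 4/15 × 13500 = 433.3333 + 893.3333 + 1900 + 1120 + 3600 = 7946.6667
Policy B = 1/9 × 9900 + 1/3 × 16900 + 5/9 × 6900 = 1100 + 5633.3333 + 3833.3333 = 10566.6667
Policy C = 1/3 × 18500 + 1/12 × 14100 + 5/12 × 10700 + 1/12 × 17200 + 1/12 × 12900 = 6166.6667 + 1175 + 4458.3333 + 1433.3333 + 1075 = 14308.3333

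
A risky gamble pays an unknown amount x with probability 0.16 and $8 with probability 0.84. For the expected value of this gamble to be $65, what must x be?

0.16·x + 0.84·8 = 65
0.16·x = 65 − 6.72 = 58.28
x = 58.28 / 0.16 = 364.25

x = $364.25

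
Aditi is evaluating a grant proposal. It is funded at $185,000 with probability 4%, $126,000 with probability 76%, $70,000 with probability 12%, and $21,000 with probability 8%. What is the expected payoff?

$113,240

EV = 0.04 × 185000 + 0.76 × 126000 + 0.12 × 70000 + 0.08 × 21000 = 7400 + 95760 + 8400 + 1680 = 113240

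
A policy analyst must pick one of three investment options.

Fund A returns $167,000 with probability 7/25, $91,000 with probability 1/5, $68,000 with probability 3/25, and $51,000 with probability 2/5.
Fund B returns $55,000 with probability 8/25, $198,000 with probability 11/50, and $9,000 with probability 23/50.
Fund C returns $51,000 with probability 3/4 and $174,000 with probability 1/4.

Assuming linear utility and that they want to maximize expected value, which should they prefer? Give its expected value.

Fund A = 7/25 × 167000 + 1/5 × 91000 + 3/25 × 68000 + 2/5 × 51000 = 46760 + 18200 + 8160 + 20400 = 93520
Fund B = 8/25 × 55000 + 11/50 × 198000 + 23/50 × 9000 = 17600 + 43560 + 4140 = 65300
Fund C = 3/4 × 51000 + 1/4 × 174000 = 38250 + 43500 = 81750

Fund A ($93,520)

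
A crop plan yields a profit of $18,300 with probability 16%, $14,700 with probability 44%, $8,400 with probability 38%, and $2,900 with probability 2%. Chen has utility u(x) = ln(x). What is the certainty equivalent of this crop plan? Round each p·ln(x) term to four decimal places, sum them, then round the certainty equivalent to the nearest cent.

$11,914.36

E[u] = 0.16·ln(18300) + 0.44·ln(14700) + 0.38·ln(8400) + 0.02·ln(2900) = 1.5703 + 4.2221 + 3.4337 + 0.1594 = 9.3855
CE = e^9.3855 ≈ 11914.36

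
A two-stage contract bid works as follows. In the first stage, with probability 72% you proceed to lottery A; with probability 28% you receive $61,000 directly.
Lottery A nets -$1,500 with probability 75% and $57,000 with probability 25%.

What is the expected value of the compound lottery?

EV(A) = 0.75 × (-1500) + 0.25 × 57000 = -1125 + 14250 = 13125
Branch B: 61000 (certain)
Overall = 0.72 × 13125 + 0.28 × 61000 = 9450 + 17080 = 26530

$26,530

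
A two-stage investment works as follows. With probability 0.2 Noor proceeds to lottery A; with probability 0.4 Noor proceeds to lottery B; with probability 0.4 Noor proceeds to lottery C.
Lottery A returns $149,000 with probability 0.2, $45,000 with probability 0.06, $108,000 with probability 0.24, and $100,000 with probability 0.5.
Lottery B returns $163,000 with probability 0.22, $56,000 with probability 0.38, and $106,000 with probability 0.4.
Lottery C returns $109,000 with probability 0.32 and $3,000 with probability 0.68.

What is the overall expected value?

$76,268

EV(A) = 0.2 × 149000 + 0.06 × 45000 + 0.24 × 108000 + 0.5 × 100000 = 29800 + 2700 + 25920 + 50000 = 108420
EV(B) = 0.22 × 163000 + 0.38 × 56000 + 0.4 × 106000 = 35860 + 21280 + 42400 = 99540
EV(C) = 0.32 × 109000 + 0.68 × 3000 = 34880 + 2040 = 36920
Overall = 0.2 × 108420 + 0.4 × 99540 + 0.4 × 36920 = 21684 + 39816 + 14768 = 76268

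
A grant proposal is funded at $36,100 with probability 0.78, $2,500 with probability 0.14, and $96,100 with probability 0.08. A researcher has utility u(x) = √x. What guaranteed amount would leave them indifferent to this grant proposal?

$32,400

E[u] = 0.78·√36100 + 0.14·√2500 + 0.08·√96100 = 0.78·190 + 0.14·50 + 0.08·310 = 180
CE = (180)² = 32400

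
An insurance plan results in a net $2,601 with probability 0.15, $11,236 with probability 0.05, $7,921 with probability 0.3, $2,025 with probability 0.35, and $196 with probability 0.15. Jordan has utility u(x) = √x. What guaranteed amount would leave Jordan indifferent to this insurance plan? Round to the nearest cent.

$3,306.25

E[u] = 0.15·√2601 + 0.05·√11236 + 0.3·√7921 + 0.35·√2025 + 0.15·√196 = 0.15·51 + 0.05·106 + 0.3·89 + 0.35·45 + 0.15·14 = 57.5
CE = (57.5)² = 3306.25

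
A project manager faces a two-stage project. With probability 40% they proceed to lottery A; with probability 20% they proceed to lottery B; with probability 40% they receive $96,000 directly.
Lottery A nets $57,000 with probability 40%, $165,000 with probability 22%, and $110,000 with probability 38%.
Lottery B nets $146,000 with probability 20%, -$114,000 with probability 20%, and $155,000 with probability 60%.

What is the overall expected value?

EV(A) = 0.4 × 57000 + 0.22 × 165000 + 0.38 × 110000 = 22800 + 36300 + 41800 = 100900
EV(B) = 0.2 × 146000 + 0.2 × (-114000) + 0.6 × 155000 = 29200 − 22800 + 93000 = 99400
Branch C: 96000 (certain)
Overall = 0.4 × 100900 + 0.2 × 99400 + 0.4 × 96000 = 40360 + 19880 + 38400 = 98640

$98,640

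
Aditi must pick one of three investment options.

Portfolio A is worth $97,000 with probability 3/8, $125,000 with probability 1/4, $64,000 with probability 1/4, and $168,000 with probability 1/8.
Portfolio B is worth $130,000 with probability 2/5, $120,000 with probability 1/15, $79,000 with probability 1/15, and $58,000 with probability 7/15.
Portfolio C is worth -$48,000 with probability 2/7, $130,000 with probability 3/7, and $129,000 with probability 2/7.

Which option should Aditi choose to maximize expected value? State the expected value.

Portfolio A = 3/8 × 97000 + 1/4 × 125000 + 1/4 × 64000 + 1/8 × 168000 = 36375 + 31250 + 16000 + 21000 = 104625
Portfolio B = 2/5 × 130000 + 1/15 × 120000 + 1/15 × 79000 + 7/15 × 58000 = 52000 + 8000 + 5266.6667 + 27066.6667 = 92333.3333
Portfolio C = 2/7 × (-48000) + 3/7 × 130000 + 2/7 × 129000 = -13714.2857 + 55714.2857 + 36857.1429 = 78857.1429

Portfolio A ($104,625)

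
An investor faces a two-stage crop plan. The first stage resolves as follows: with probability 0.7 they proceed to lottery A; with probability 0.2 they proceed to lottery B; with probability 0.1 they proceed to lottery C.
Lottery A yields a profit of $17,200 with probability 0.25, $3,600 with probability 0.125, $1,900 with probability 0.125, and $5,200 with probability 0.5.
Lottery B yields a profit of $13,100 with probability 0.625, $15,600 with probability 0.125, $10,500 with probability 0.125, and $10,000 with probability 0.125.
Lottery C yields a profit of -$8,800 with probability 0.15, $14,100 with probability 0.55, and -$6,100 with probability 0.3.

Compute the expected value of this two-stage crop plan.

EV(A) = 0.25 × 17200 + 0.125 × 3600 + 0.125 × 1900 + 0.5 × 5200 = 4300 + 450 + 237.5 + 2600 = 7587.5
EV(B) = 0.625 × 13100 + 0.125 × 15600 + 0.125 × 10500 + 0.125 × 10000 = 8187.5 + 1950 + 1312.5 + 1250 = 12700
EV(C) = 0.15 × (-8800) + 0.55 × 14100 + 0.3 × (-6100) = -1320 + 7755 − 1830 = 4605
Overall = 0.7 × 7587.5 + 0.2 × 12700 + 0.1 × 4605 = 5311.25 + 2540 + 460.5 = 8311.75

$8,311.75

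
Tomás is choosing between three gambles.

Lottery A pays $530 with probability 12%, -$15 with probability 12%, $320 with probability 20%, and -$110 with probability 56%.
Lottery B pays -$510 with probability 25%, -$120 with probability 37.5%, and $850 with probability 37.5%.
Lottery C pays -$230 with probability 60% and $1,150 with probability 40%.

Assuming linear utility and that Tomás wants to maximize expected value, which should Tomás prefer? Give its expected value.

Lottery A = 0.12 × 530 + 0.12 × (-15) + 0.2 × 320 + 0.56 × (-110) = 63.6 − 1.8 + 64 − 61.6 = 64.2
Lottery B = 0.25 × (-510) + 0.375 × (-120) + 0.375 × 850 = -127.5 − 45 + 318.75 = 146.25
Lottery C = 0.6 × (-230) + 0.4 × 1150 = -138 + 460 = 322

Lottery C ($322)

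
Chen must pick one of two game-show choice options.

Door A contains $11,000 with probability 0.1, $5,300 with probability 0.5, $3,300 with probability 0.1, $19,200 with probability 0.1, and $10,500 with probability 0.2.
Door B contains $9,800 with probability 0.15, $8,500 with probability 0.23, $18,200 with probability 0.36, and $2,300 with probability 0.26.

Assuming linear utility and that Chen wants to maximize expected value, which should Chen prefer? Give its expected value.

Door A = 0.1 × 11000 + 0.5 × 5300 + 0.1 × 3300 + 0.1 × 19200 + 0.2 × 10500 = 1100 + 2650 + 330 + 1920 + 2100 = 8100
Door B = 0.15 × 9800 + 0.23 × 8500 + 0.36 × 18200 + 0.26 × 2300 = 1470 + 1955 + 6552 + 598 = 10575

Door B ($10,575)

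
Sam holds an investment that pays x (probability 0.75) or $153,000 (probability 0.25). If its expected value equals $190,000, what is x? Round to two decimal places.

0.75·x + 0.25·153000 = 190000
0.75·x = 190000 − 38250 = 151750
x = 151750 / 0.75 = 202333.3333

x = $202,333.33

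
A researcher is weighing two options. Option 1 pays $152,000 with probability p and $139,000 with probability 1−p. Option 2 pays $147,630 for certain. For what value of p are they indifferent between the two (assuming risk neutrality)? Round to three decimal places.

p = 0.664

p·152000 + (1−p)·139000 = 147630
13000p + 139000 = 147630
p = (147630 − 139000) / 13000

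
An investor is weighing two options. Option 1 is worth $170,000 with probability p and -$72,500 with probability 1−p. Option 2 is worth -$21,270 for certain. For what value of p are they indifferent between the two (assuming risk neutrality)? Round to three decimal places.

p = 0.211

p·170000 + (1−p)·(-72500) = -21270
242500p − 72500 = -21270
p = (-21270 + 72500) / 242500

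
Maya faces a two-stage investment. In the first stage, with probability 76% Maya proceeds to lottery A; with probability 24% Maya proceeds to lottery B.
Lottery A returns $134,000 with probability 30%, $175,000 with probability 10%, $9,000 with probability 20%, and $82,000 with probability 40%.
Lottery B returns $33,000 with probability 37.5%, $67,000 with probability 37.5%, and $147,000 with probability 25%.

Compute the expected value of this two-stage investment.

$87,968

EV(A) = 0.3 × 134000 + 0.1 × 175000 + 0.2 × 9000 + 0.4 × 82000 = 40200 + 17500 + 1800 + 32800 = 92300
EV(B) = 0.375 × 33000 + 0.375 × 67000 + 0.25 × 147000 = 12375 + 25125 + 36750 = 74250
Overall = 0.76 × 92300 + 0.24 × 74250 = 70148 + 17820 = 87968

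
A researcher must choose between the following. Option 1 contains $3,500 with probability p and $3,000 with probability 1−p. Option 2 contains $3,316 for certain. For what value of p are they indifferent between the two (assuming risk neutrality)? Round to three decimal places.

p = 0.632

p·3500 + (1−p)·3000 = 3316
500p + 3000 = 3316
p = (3316 − 3000) / 500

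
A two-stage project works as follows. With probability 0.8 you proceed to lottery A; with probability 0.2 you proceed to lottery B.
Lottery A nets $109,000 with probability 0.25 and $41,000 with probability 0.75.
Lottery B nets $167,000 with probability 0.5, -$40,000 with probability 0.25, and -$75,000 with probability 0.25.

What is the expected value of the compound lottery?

EV(A) = 0.25 × 109000 + 0.75 × 41000 = 27250 + 30750 = 58000
EV(B) = 0.5 × 167000 + 0.25 × (-40000) + 0.25 × (-75000) = 83500 − 10000 − 18750 = 54750
Overall = 0.8 × 58000 + 0.2 × 54750 = 46400 + 10950 = 57350

$57,350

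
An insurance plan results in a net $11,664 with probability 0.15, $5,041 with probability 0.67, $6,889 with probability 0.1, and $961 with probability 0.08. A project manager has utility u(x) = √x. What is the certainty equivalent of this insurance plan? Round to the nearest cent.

$5,557.70

E[u] = 0.15·√11664 + 0.67·√5041 + 0.1·√6889 + 0.08·√961 = 0.15·108 + 0.67·71 + 0.1·83 + 0.08·31 = 74.55
CE = (74.55)² = 5557.7025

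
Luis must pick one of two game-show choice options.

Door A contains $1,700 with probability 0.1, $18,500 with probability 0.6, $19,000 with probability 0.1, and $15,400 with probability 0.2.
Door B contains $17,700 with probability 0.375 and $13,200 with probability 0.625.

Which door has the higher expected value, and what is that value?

Door A = 0.1 × 1700 + 0.6 × 18500 + 0.1 × 19000 + 0.2 × 15400 = 170 + 11100 + 1900 + 3080 = 16250
Door B = 0.375 × 17700 + 0.625 × 13200 = 6637.5 + 8250 = 14887.5

Door A ($16,250)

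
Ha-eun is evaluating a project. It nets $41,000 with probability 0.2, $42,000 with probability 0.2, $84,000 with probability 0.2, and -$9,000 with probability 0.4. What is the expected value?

$29,800

EV = 0.2 × 41000 + 0.2 × 42000 + 0.2 × 84000 + 0.4 × (-9000) = 8200 + 8400 + 16800 − 3600 = 29800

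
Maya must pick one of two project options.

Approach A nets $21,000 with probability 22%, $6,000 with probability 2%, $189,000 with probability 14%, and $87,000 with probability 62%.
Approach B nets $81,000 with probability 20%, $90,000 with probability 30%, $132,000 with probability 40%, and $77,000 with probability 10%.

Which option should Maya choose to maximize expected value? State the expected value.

Approach B ($103,700)

Approach A = 0.22 × 21000 + 0.02 × 6000 + 0.14 × 189000 + 0.62 × 87000 = 4620 + 120 + 26460 + 53940 = 85140
Approach B = 0.2 × 81000 + 0.3 × 90000 + 0.4 × 132000 + 0.1 × 77000 = 16200 + 27000 + 52800 + 7700 = 103700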